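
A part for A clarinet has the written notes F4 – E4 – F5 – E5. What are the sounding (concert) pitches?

D4 C#4 D5 C#5

The A clarinet sounds a minor third below written, so transpose each written note down a minor third.
F4 becomes D4
E4 becomes C#4
F5 becomes D5
E5 becomes C#5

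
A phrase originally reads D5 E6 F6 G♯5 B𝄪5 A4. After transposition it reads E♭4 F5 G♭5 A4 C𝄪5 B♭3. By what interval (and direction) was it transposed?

down a major seventh

Take the first pair: D5 → Eb4. D to E spans 7 letter names, so the interval is some kind of seventh.
Eb4 to D5 is 11 semitones, which makes it a major seventh; the second version is lower, so the direction is down.
Checking another pair — A4 → Bb3 — gives the same interval.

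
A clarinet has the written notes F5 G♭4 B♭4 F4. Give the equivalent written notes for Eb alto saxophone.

First find concert pitch: the A clarinet sounds a minor third below written, so F5 G♭4 B♭4 F4 sounds D5 Eb4 G4 D4.
Then write for Eb alto saxophone: it sounds a major sixth below written, so the part must be a major sixth above concert.
D5 → B5
Eb4 → C5
G4 → E5
D4 → B4

B5 C5 E5 B4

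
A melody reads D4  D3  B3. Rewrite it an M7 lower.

Eb3 Eb2 C3

A major seventh down from D4 gives Eb3.
D3 down a major seventh is Eb2.
B3: a seventh down reaches C, and 11 semitones makes it C3.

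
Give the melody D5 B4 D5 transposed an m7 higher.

C6 A5 C6

D5: a seventh up reaches C, and 10 semitones makes it C6.
B4: a seventh up reaches A, and 10 semitones makes it A5.
A minor seventh up from D5 gives C6.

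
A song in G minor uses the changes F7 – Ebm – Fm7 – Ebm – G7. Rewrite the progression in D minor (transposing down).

G minor down to D minor is a perfect fourth; each chord root moves by that interval while the quality stays the same.
F7: root F down a perfect fourth → C, giving C7.
Ebm: root Eb down a perfect fourth → Bb, giving Bbm.
Fm7: root F down a perfect fourth → C, giving Cm7.
Ebm: root Eb down a perfect fourth → Bb, giving Bbm.
G7: root G down a perfect fourth → D, giving D7.

C7 Bbm Cm7 Bbm D7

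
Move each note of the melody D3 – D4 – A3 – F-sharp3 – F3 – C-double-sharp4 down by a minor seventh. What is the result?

E2 E3 B2 G#2 G2 D##3

A minor seventh down from D3 gives E2.
D4: a seventh down reaches E, and 10 semitones makes it E3.
A minor seventh down from A3 gives B2.
F#3 down a minor seventh is G#2.
F3: a seventh down reaches G, and 10 semitones makes it G2.
C##4 down a minor seventh is D##3.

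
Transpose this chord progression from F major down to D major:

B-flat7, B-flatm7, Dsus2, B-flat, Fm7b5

F major down to D major is a minor third; each chord root moves by that interval while the quality stays the same.
B-flat7: root B-flat down a minor third → G, giving G7.
B-flatm7: root B-flat down a minor third → G, giving Gm7.
Dsus2: root D down a minor third → B, giving Bsus2.
B-flat: root B-flat down a minor third → G, giving G.
Fm7b5: root F down a minor third → D, giving Dm7b5.

G7 Gm7 Bsus2 G Dm7b5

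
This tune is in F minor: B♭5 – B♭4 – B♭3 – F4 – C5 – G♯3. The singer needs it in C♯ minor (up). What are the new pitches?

From F up to C♯ is an augmented fifth; apply that to each pitch.
Bb5 to F#6
Bb4 to F#5
Bb3 to F#4
F4 to C#5
C5 to G#5
G#3 to D##4

F#6 F#5 F#4 C#5 G#5 D##4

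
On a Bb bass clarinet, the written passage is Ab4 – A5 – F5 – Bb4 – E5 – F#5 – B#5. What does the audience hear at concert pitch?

Gb3 G4 Eb4 Ab3 D4 E4 A#4

The Bb bass clarinet sounds a major ninth below written, so transpose each written note down a major ninth.
Ab4 to Gb3
A5 to G4
F5 to Eb4
Bb4 to Ab3
E5 to D4
F#5 to E4
B#5 to A#4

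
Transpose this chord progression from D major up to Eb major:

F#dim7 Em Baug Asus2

D major up to Eb major is a minor second; each chord root moves by that interval while the quality stays the same.
F#dim7: root F# up a minor second → G, giving Gdim7.
Em: root E up a minor second → F, giving Fm.
Baug: root B up a minor second → C, giving Caug.
Asus2: root A up a minor second → Bb, giving Bbsus2.

Gdim7 Fm Caug Bbsus2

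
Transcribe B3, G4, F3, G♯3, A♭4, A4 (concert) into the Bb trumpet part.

C#4 A4 G3 A#3 Bb4 B4

The Bb trumpet sounds a major second below written, so the written part must be a major second above concert — transpose each note up.
B3 to C#4
G4 to A4
F3 to G3
G#3 to A#3
Ab4 to Bb4
A4 to B4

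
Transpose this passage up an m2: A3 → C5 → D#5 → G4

A3 gives Bb3
C5 gives Db5
D#5 gives E5
G4 gives Ab4

Bb3 Db5 E5 Ab4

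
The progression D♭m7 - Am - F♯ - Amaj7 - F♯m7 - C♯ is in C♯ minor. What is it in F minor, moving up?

Gbbm7 Dbm Bb Dbmaj7 Bbm7 F

C♯ minor up to F minor is a diminished fourth; each chord root moves by that interval while the quality stays the same.
D♭m7: root D♭ up a diminished fourth → Gbb, giving Gbbm7.
Am: root A up a diminished fourth → Db, giving Dbm.
F♯: root F♯ up a diminished fourth → Bb, giving Bb.
Amaj7: root A up a diminished fourth → Db, giving Dbmaj7.
F♯m7: root F♯ up a diminished fourth → Bb, giving Bbm7.
C♯: root C♯ up a diminished fourth → F, giving F.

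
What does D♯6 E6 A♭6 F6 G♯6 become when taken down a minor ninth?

C##5 D#5 G5 E5 F##5

D#6: a ninth down reaches C, and 13 semitones makes it C##5.
E6: a ninth down reaches D, and 13 semitones makes it D#5.
A minor ninth down from Ab6 gives G5.
F6 down a minor ninth is E5.
G#6: a ninth down reaches F, and 13 semitones makes it F##5.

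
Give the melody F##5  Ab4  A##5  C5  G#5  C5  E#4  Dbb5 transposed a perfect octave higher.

F##5 up a perfect octave is F##6.
A perfect octave up from Ab4 gives Ab5.
A perfect octave up from A##5 gives A##6.
C5: an octave up reaches C, and 12 semitones makes it C6.
G#5: an octave up reaches G, and 12 semitones makes it G#6.
A perfect octave up from C5 gives C6.
E#4 up a perfect octave is E#5.
A perfect octave up from Dbb5 gives Dbb6.

F##6 Ab5 A##6 C6 G#6 C6 E#5 Dbb6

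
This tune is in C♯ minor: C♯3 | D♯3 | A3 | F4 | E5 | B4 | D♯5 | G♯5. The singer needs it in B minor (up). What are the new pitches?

C♯ minor to B minor up is a minor seventh, so every note moves up by that interval.
C#3 becomes B3
D#3 becomes C#4
A3 becomes G4
F4 becomes Eb5
E5 becomes D6
B4 becomes A5
D#5 becomes C#6
G#5 becomes F#6

B3 C#4 G4 Eb5 D6 A5 C#6 F#6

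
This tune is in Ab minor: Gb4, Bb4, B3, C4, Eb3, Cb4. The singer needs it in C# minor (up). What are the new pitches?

B4 D#5 D##4 E#4 G#3 E4

Ab minor to C# minor up is an augmented third, so every note moves up by that interval.
Gb4 to B4
Bb4 to D#5
B3 to D##4
C4 to E#4
Eb3 to G#3
Cb4 to E4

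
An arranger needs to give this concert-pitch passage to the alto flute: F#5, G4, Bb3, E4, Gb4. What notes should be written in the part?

B5 C5 Eb4 A4 Cb5

The alto flute sounds a perfect fourth below written, so the written part must be a perfect fourth above concert — transpose each note up.
F#5 -> B5
G4 -> C5
Bb3 -> Eb4
E4 -> A4
Gb4 -> Cb5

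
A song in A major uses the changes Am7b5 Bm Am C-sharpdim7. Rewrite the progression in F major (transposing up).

A major up to F major is a minor sixth; each chord root moves by that interval while the quality stays the same.
Am7b5: root A up a minor sixth → F, giving Fm7b5.
Bm: root B up a minor sixth → G, giving Gm.
Am: root A up a minor sixth → F, giving Fm.
C-sharpdim7: root C-sharp up a minor sixth → A, giving Adim7.

Fm7b5 Gm Fm Adim7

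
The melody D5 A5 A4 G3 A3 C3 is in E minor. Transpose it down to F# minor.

E minor to F# minor down is a minor seventh, so every note moves down by that interval.
D5 to E4
A5 to B4
A4 to B3
G3 to A2
A3 to B2
C3 to D2

E4 B4 B3 A2 B2 D2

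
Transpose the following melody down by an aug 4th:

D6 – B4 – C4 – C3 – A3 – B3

Ab5 F4 Gb3 Gb2 Eb3 F3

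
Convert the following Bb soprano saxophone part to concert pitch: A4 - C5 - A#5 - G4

Written C4 on the Bb soprano saxophone sounds as Bb3, a major second lower; apply that shift to every note.
A4 gives G4
C5 gives Bb4
A#5 gives G#5
G4 gives F4

G4 Bb4 G#5 F4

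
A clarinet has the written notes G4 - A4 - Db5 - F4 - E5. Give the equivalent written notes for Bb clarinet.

F#4 G#4 C5 E4 D#5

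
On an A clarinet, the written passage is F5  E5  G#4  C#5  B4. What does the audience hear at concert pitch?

Written C4 on the A clarinet sounds as A3, a minor third lower; apply that shift to every note.
F5 -> D5
E5 -> C#5
G#4 -> E#4
C#5 -> A#4
B4 -> G#4

D5 C#5 E#4 A#4 G#4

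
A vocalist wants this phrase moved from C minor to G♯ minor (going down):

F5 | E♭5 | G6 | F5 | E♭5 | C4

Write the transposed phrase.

C#5 B4 D#6 C#5 B4 G#3

From C down to G♯ is a diminished fourth; apply that to each pitch.
F5 -> C#5
Eb5 -> B4
G6 -> D#6
F5 -> C#5
Eb5 -> B4
C4 -> G#3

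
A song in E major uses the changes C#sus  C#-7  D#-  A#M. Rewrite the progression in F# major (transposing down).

E major down to F# major is a minor seventh; each chord root moves by that interval while the quality stays the same.
C#sus: root C# down a minor seventh → D#, giving D#sus.
C#-7: root C# down a minor seventh → D#, giving D#-7.
D#-: root D# down a minor seventh → E#, giving E#-.
A#M: root A# down a minor seventh → B#, giving B#M.

D#sus D#-7 E#- B#M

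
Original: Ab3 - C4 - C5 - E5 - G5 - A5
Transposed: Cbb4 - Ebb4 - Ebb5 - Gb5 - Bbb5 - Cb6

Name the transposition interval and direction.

up a diminished third

From Ab3 to Cbb4 is 3 letter names — a third of some quality.
Ab3 to Cbb4 is 2 semitones, which makes it a diminished third; the second version is higher, so the direction is up.
Checking another pair — A5 → Cb6 — gives the same interval.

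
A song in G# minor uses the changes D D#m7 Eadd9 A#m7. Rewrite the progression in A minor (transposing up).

G# minor up to A minor is a minor second; each chord root moves by that interval while the quality stays the same.
D: root D up a minor second → Eb, giving Eb.
D#m7: root D# up a minor second → E, giving Em7.
Eadd9: root E up a minor second → F, giving Fadd9.
A#m7: root A# up a minor second → B, giving Bm7.

Eb Em7 Fadd9 Bm7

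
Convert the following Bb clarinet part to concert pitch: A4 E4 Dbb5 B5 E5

The Bb clarinet sounds a major second below written, so transpose each written note down a major second.
A4 -> G4
E4 -> D4
Dbb5 -> Cbb5
B5 -> A5
E5 -> D5

G4 D4 Cbb5 A5 D5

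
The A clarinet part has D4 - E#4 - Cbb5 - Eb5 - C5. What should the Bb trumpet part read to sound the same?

C#4 D##4 Bbb4 D5 B4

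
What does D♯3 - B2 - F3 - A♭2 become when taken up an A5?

A##3 F##3 C#4 E3

D#3 -> A##3
B2 -> F##3
F3 -> C#4
Ab2 -> E3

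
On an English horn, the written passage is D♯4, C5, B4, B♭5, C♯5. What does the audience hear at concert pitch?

G#3 F4 E4 Eb5 F#4

Written C4 on the English horn sounds as F3, a perfect fifth lower; apply that shift to every note.
D#4 to G#3
C5 to F4
B4 to E4
Bb5 to Eb5
C#5 to F#4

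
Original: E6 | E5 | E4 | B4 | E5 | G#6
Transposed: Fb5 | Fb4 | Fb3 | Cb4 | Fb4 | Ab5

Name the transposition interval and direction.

down an augmented seventh

From E6 to Fb5 is 7 letter names — a seventh of some quality.
Fb5 to E6 is 12 semitones, which makes it an augmented seventh; the second version is lower, so the direction is down.
Checking another pair — G#6 → Ab5 — gives the same interval.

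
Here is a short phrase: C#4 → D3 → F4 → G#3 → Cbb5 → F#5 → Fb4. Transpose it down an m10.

A minor tenth down from C#4 gives A#2.
D3 down a minor tenth is B1.
F4 down a minor tenth is D3.
A minor tenth down from G#3 gives E#2.
Cbb5: a tenth down reaches A, and 15 semitones makes it Abb3.
F#5 down a minor tenth is D#4.
Fb4 down a minor tenth is Db3.

A#2 B1 D3 E#2 Abb3 D#4 Db3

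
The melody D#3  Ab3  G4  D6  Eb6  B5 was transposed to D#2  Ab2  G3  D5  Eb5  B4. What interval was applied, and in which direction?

down a perfect octave

Take the first pair: D#3 → D#2. D to D spans 8 letter names, so the interval is some kind of octave.
D#2 to D#3 is 12 semitones, which makes it a perfect octave; the second version is lower, so the direction is down.
Checking another pair — B5 → B4 — gives the same interval.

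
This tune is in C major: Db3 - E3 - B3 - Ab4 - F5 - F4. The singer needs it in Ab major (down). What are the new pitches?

From C down to Ab is a major third; apply that to each pitch.
Db3 to Bbb2
E3 to C3
B3 to G3
Ab4 to Fb4
F5 to Db5
F4 to Db4

Bbb2 C3 G3 Fb4 Db5 Db4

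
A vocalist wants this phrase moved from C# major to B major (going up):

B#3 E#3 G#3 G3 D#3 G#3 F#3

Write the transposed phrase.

A#4 D#4 F#4 F4 C#4 F#4 E4

C# major to B major up is a minor seventh, so every note moves up by that interval.
B#3 becomes A#4
E#3 becomes D#4
G#3 becomes F#4
G3 becomes F4
D#3 becomes C#4
G#3 becomes F#4
F#3 becomes E4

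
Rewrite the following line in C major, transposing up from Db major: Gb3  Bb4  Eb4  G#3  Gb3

F4 A5 D5 F##4 F4

Db major to C major up is a major seventh, so every note moves up by that interval.
Gb3 -> F4
Bb4 -> A5
Eb4 -> D5
G#3 -> F##4
Gb3 -> F4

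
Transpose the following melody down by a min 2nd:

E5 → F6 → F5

D#5 E6 E5

E5: a second down reaches D, and 1 semitone makes it D#5.
A minor second down from F6 gives E6.
A minor second down from F5 gives E5.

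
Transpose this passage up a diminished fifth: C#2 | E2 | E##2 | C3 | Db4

G2 Bb2 B#2 Gb3 Abb4

C#2 gives G2
E2 gives Bb2
E##2 gives B#2
C3 gives Gb3
Db4 gives Abb4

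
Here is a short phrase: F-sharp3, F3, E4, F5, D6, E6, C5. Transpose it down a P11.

C#2 C2 B2 C4 A4 B4 G3

F#3 down a perfect eleventh is C#2.
A perfect eleventh down from F3 gives C2.
E4: an eleventh down reaches B, and 17 semitones makes it B2.
F5 down a perfect eleventh is C4.
D6 down a perfect eleventh is A4.
E6: an eleventh down reaches B, and 17 semitones makes it B4.
A perfect eleventh down from C5 gives G3.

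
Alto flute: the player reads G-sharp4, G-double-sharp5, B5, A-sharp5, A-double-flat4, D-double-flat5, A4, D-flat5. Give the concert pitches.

The alto flute sounds a perfect fourth below written, so transpose each written note down a perfect fourth.
G#4 -> D#4
G##5 -> D##5
B5 -> F#5
A#5 -> E#5
Abb4 -> Ebb4
Dbb5 -> Abb4
A4 -> E4
Db5 -> Ab4

D#4 D##5 F#5 E#5 Ebb4 Abb4 E4 Ab4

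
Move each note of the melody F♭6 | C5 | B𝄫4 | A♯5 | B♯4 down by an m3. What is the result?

Db6 A4 Gb4 F##5 G##4

Fb6 gives Db6
C5 gives A4
Bbb4 gives Gb4
A#5 gives F##5
B#4 gives G##4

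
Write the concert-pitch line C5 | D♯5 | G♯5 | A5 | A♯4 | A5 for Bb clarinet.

The Bb clarinet sounds a major second below written, so the written part must be a major second above concert — transpose each note up.
C5 to D5
D#5 to E#5
G#5 to A#5
A5 to B5
A#4 to B#4
A5 to B5

D5 E#5 A#5 B5 B#4 B5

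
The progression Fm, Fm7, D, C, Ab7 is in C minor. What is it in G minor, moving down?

C minor down to G minor is a perfect fourth; each chord root moves by that interval while the quality stays the same.
Fm: root F down a perfect fourth → C, giving Cm.
Fm7: root F down a perfect fourth → C, giving Cm7.
D: root D down a perfect fourth → A, giving A.
C: root C down a perfect fourth → G, giving G.
Ab7: root Ab down a perfect fourth → Eb, giving Eb7.

Cm Cm7 A G Eb7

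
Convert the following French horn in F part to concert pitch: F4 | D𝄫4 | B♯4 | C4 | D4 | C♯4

Bb3 Gbb3 E#4 F3 G3 F#3

The French horn in F sounds a perfect fifth below written, so transpose each written note down a perfect fifth.
F4 becomes Bb3
Dbb4 becomes Gbb3
B#4 becomes E#4
C4 becomes F3
D4 becomes G3
C#4 becomes F#3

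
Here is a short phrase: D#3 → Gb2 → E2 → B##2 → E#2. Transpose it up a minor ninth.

E4 Abb3 F3 C##4 F#3

D#3 up a minor ninth is E4.
Gb2: a ninth up reaches A, and 13 semitones makes it Abb3.
E2 up a minor ninth is F3.
B##2: a ninth up reaches C, and 13 semitones makes it C##4.
A minor ninth up from E#2 gives F#3.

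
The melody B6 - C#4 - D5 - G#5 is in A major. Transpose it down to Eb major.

From A down to Eb is an augmented fourth; apply that to each pitch.
B6 → F6
C#4 → G3
D5 → Ab4
G#5 → D5

F6 G3 Ab4 D5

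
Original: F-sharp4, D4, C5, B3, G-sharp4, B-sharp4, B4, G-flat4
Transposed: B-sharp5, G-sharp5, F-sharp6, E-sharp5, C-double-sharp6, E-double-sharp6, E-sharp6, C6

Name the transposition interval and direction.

Take the first pair: F#4 → B#5. F to B spans 11 letter names, so the interval is some kind of eleventh.
F#4 to B#5 is 18 semitones, which makes it an augmented eleventh; the second version is higher, so the direction is up.
Checking another pair — Gb4 → C6 — gives the same interval.

up an augmented eleventh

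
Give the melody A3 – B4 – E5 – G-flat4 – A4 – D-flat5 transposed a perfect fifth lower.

A3: a fifth down reaches D, and 7 semitones makes it D3.
A perfect fifth down from B4 gives E4.
E5 down a perfect fifth is A4.
A perfect fifth down from Gb4 gives Cb4.
A4: a fifth down reaches D, and 7 semitones makes it D4.
A perfect fifth down from Db5 gives Gb4.

D3 E4 A4 Cb4 D4 Gb4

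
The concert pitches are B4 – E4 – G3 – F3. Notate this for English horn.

Written C4 sounds as F3 on the English horn, so concert pitches are written a perfect fifth up.
B4 → F#5
E4 → B4
G3 → D4
F3 → C4

F#5 B4 D4 C4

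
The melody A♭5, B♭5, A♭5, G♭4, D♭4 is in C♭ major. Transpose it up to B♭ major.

G6 A6 G6 F5 C5

C♭ major to B♭ major up is a major seventh, so every note moves up by that interval.
Ab5 → G6
Bb5 → A6
Ab5 → G6
Gb4 → F5
Db4 → C5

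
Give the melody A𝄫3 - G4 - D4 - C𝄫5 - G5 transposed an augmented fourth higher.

Db4 C#5 G#4 Fb5 C#6

Abb3 becomes Db4
G4 becomes C#5
D4 becomes G#4
Cbb5 becomes Fb5
G5 becomes C#6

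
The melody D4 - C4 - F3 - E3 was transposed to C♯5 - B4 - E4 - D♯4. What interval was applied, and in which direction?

up a major seventh

Take the first pair: D4 → C#5. D to C spans 7 letter names, so the interval is some kind of seventh.
D4 to C#5 is 11 semitones, which makes it a major seventh; the second version is higher, so the direction is up.
Checking another pair — E3 → D#4 — gives the same interval.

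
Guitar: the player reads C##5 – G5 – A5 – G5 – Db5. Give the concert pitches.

The guitar sounds a perfect octave below written, so transpose each written note down a perfect octave.
C##5 gives C##4
G5 gives G4
A5 gives A4
G5 gives G4
Db5 gives Db4

C##4 G4 A4 G4 Db4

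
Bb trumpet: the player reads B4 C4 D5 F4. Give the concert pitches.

A4 Bb3 C5 Eb4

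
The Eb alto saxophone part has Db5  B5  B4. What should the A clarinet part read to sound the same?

Abb4 F5 F4

First find concert pitch: the Eb alto saxophone sounds a major sixth below written, so Db5 B5 B4 sounds Fb4 D5 D4.
Then write for A clarinet: it sounds a minor third below written, so the part must be a minor third above concert.
Fb4 → Abb4
D5 → F5
D4 → F4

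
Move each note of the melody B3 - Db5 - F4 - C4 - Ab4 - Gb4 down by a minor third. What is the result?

G#3 Bb4 D4 A3 F4 Eb4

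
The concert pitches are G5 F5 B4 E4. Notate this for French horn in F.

D6 C6 F#5 B4

The French horn in F sounds a perfect fifth below written, so the written part must be a perfect fifth above concert — transpose each note up.
G5 -> D6
F5 -> C6
B4 -> F#5
E4 -> B4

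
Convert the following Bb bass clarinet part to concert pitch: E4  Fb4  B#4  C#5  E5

D3 Ebb3 A#3 B3 D4

The Bb bass clarinet sounds a major ninth below written, so transpose each written note down a major ninth.
E4 becomes D3
Fb4 becomes Ebb3
B#4 becomes A#3
C#5 becomes B3
E5 becomes D4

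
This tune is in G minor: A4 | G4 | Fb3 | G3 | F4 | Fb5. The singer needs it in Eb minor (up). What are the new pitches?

F5 Eb5 Dbb4 Eb4 Db5 Dbb6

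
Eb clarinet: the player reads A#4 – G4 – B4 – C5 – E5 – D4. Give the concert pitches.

C#5 Bb4 D5 Eb5 G5 F4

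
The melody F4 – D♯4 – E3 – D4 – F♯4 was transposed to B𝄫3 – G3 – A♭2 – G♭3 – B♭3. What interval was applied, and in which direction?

down an augmented fifth

From F4 to Bbb3 is 5 letter names — a fifth of some quality.
Bbb3 to F4 is 8 semitones, which makes it an augmented fifth; the second version is lower, so the direction is down.
Checking another pair — F#4 → Bb3 — gives the same interval.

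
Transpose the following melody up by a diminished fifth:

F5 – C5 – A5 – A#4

Cb6 Gb5 Eb6 E5

F5 up a diminished fifth is Cb6.
C5: a fifth up reaches G, and 6 semitones makes it Gb5.
A diminished fifth up from A5 gives Eb6.
A#4 up a diminished fifth is E5.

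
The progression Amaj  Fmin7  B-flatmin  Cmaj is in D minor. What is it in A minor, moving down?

D minor down to A minor is a perfect fourth; each chord root moves by that interval while the quality stays the same.
Amaj: root A down a perfect fourth → E, giving Emaj.
Fmin7: root F down a perfect fourth → C, giving Cmin7.
B-flatmin: root B-flat down a perfect fourth → F, giving Fmin.
Cmaj: root C down a perfect fourth → G, giving Gmaj.

Emaj Cmin7 Fmin Gmaj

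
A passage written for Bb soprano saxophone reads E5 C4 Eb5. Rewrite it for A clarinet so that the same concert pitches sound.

F5 Db4 Fb5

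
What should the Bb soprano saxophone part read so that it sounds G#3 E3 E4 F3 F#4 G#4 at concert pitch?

A#3 F#3 F#4 G3 G#4 A#4

The Bb soprano saxophone sounds a major second below written, so the written part must be a major second above concert — transpose each note up.
G#3 -> A#3
E3 -> F#3
E4 -> F#4
F3 -> G3
F#4 -> G#4
G#4 -> A#4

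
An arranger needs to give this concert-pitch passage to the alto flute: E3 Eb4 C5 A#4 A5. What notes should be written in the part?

The alto flute sounds a perfect fourth below written, so the written part must be a perfect fourth above concert — transpose each note up.
E3 → A3
Eb4 → Ab4
C5 → F5
A#4 → D#5
A5 → D6

A3 Ab4 F5 D#5 D6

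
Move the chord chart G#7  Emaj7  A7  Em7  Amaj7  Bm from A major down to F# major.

A major down to F# major is a minor third; each chord root moves by that interval while the quality stays the same.
G#7: root G# down a minor third → E#, giving E#7.
Emaj7: root E down a minor third → C#, giving C#maj7.
A7: root A down a minor third → F#, giving F#7.
Em7: root E down a minor third → C#, giving C#m7.
Amaj7: root A down a minor third → F#, giving F#maj7.
Bm: root B down a minor third → G#, giving G#m.

E#7 C#maj7 F#7 C#m7 F#maj7 G#m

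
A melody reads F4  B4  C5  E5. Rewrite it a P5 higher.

F4 up a perfect fifth is C5.
B4: a fifth up reaches F, and 7 semitones makes it F#5.
C5: a fifth up reaches G, and 7 semitones makes it G5.
A perfect fifth up from E5 gives B5.

C5 F#5 G5 B5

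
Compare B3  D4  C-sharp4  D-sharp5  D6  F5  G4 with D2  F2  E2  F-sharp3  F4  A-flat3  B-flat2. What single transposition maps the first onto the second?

down a major thirteenth

From B3 to D2 is 13 letter names — a thirteenth of some quality.
D2 to B3 is 21 semitones, which makes it a major thirteenth; the second version is lower, so the direction is down.
Checking another pair — G4 → Bb2 — gives the same interval.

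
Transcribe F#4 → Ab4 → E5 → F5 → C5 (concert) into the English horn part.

Written C4 sounds as F3 on the English horn, so concert pitches are written a perfect fifth up.
F#4 -> C#5
Ab4 -> Eb5
E5 -> B5
F5 -> C6
C5 -> G5

C#5 Eb5 B5 C6 G5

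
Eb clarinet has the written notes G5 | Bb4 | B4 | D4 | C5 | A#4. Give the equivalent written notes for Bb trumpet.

First find concert pitch: the Eb clarinet sounds a minor third above written, so G5 Bb4 B4 D4 C5 A#4 sounds Bb5 Db5 D5 F4 Eb5 C#5.
Then write for Bb trumpet: it sounds a major second below written, so the part must be a major second above concert.
Bb5 → C6
Db5 → Eb5
D5 → E5
F4 → G4
Eb5 → F5
C#5 → D#5

C6 Eb5 E5 G4 F5 D#5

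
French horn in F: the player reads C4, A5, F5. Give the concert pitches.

The French horn in F sounds a perfect fifth below written, so transpose each written note down a perfect fifth.
C4 becomes F3
A5 becomes D5
F5 becomes Bb4

F3 D5 Bb4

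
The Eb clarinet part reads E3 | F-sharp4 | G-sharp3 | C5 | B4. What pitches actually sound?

Written C4 on the Eb clarinet sounds as Eb4, a minor third higher; apply that shift to every note.
E3 becomes G3
F#4 becomes A4
G#3 becomes B3
C5 becomes Eb5
B4 becomes D5

G3 A4 B3 Eb5 D5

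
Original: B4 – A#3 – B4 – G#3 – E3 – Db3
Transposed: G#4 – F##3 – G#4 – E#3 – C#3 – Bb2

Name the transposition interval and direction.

From B4 to G#4 is 3 letter names — a third of some quality.
G#4 to B4 is 3 semitones, which makes it a minor third; the second version is lower, so the direction is down.
Checking another pair — Db3 → Bb2 — gives the same interval.

down a minor third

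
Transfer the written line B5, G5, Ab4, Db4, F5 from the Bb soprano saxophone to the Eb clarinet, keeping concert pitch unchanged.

First find concert pitch: the Bb soprano saxophone sounds a major second below written, so B5 G5 Ab4 Db4 F5 sounds A5 F5 Gb4 Cb4 Eb5.
Then write for Eb clarinet: it sounds a minor third above written, so the part must be a minor third below concert.
A5 → F#5
F5 → D5
Gb4 → Eb4
Cb4 → Ab3
Eb5 → C5

F#5 D5 Eb4 Ab3 C5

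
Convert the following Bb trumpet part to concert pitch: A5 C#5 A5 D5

G5 B4 G5 C5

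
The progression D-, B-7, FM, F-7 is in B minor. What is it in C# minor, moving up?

E- C#-7 GM G-7

B minor up to C# minor is a major second; each chord root moves by that interval while the quality stays the same.
D-: root D up a major second → E, giving E-.
B-7: root B up a major second → C#, giving C#-7.
FM: root F up a major second → G, giving GM.
F-7: root F up a major second → G, giving G-7.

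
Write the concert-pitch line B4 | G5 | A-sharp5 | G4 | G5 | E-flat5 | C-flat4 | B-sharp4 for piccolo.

B3 G4 A#4 G3 G4 Eb4 Cb3 B#3

Written C4 sounds as C5 on the piccolo, so concert pitches are written a perfect octave down.
B4 to B3
G5 to G4
A#5 to A#4
G4 to G3
G5 to G4
Eb5 to Eb4
Cb4 to Cb3
B#4 to B#3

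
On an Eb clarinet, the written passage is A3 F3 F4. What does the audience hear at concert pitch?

C4 Ab3 Ab4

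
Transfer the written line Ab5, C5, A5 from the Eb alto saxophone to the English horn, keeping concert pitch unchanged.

Gb5 Bb4 G5

First find concert pitch: the Eb alto saxophone sounds a major sixth below written, so Ab5 C5 A5 sounds Cb5 Eb4 C5.
Then write for English horn: it sounds a perfect fifth below written, so the part must be a perfect fifth above concert.
Cb5 → Gb5
Eb4 → Bb4
C5 → G5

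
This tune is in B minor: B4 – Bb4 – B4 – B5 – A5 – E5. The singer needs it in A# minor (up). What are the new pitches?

A#5 A5 A#5 A#6 G#6 D#6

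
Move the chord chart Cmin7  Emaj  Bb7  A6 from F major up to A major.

F major up to A major is a major third; each chord root moves by that interval while the quality stays the same.
Cmin7: root C up a major third → E, giving Emin7.
Emaj: root E up a major third → G#, giving G#maj.
Bb7: root Bb up a major third → D, giving D7.
A6: root A up a major third → C#, giving C#6.

Emin7 G#maj D7 C#6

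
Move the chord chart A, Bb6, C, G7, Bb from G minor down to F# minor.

G minor down to F# minor is a minor second; each chord root moves by that interval while the quality stays the same.
A: root A down a minor second → G#, giving G#.
Bb6: root Bb down a minor second → A, giving A6.
C: root C down a minor second → B, giving B.
G7: root G down a minor second → F#, giving F#7.
Bb: root Bb down a minor second → A, giving A.

G# A6 B F#7 A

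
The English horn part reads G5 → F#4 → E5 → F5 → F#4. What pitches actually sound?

C5 B3 A4 Bb4 B3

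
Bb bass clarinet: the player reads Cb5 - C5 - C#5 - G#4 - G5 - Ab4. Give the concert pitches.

Bbb3 Bb3 B3 F#3 F4 Gb3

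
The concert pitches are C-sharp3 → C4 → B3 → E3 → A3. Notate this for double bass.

C#4 C5 B4 E4 A4

The double bass sounds a perfect octave below written, so the written part must be a perfect octave above concert — transpose each note up.
C#3 to C#4
C4 to C5
B3 to B4
E3 to E4
A3 to A4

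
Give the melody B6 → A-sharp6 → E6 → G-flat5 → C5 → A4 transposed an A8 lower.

B6 to Bb5
A#6 to A5
E6 to Eb5
Gb5 to Gbb4
C5 to Cb4
A4 to Ab3

Bb5 A5 Eb5 Gbb4 Cb4 Ab3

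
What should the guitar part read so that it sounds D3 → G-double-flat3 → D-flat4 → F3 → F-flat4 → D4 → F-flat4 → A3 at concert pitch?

D4 Gbb4 Db5 F4 Fb5 D5 Fb5 A4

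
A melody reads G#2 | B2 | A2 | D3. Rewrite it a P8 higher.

G#2 up a perfect octave is G#3.
B2: an octave up reaches B, and 12 semitones makes it B3.
A perfect octave up from A2 gives A3.
D3: an octave up reaches D, and 12 semitones makes it D4.

G#3 B3 A3 D4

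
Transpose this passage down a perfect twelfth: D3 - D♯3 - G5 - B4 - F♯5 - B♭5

G1 G#1 C4 E3 B3 Eb4

D3 -> G1
D#3 -> G#1
G5 -> C4
B4 -> E3
F#5 -> B3
Bb5 -> Eb4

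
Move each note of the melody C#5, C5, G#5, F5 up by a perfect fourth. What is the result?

C#5 becomes F#5
C5 becomes F5
G#5 becomes C#6
F5 becomes Bb5

F#5 F5 C#6 Bb5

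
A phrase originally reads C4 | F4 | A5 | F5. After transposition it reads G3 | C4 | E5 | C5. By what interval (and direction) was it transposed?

down a perfect fourth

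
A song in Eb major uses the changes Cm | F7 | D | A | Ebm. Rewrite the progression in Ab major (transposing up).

Fm Bb7 G D Abm

Eb major up to Ab major is a perfect fourth; each chord root moves by that interval while the quality stays the same.
Cm: root C up a perfect fourth → F, giving Fm.
F7: root F up a perfect fourth → Bb, giving Bb7.
D: root D up a perfect fourth → G, giving G.
A: root A up a perfect fourth → D, giving D.
Ebm: root Eb up a perfect fourth → Ab, giving Abm.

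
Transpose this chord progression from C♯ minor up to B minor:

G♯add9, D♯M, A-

F#add9 C#M G-

C♯ minor up to B minor is a minor seventh; each chord root moves by that interval while the quality stays the same.
G♯add9: root G♯ up a minor seventh → F#, giving F#add9.
D♯M: root D♯ up a minor seventh → C#, giving C#M.
A-: root A up a minor seventh → G, giving G-.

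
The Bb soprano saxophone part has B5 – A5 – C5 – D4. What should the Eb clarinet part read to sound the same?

First find concert pitch: the Bb soprano saxophone sounds a major second below written, so B5 A5 C5 D4 sounds A5 G5 Bb4 C4.
Then write for Eb clarinet: it sounds a minor third above written, so the part must be a minor third below concert.
A5 → F#5
G5 → E5
Bb4 → G4
C4 → A3

F#5 E5 G4 A3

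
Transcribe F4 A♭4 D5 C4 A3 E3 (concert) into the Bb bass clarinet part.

G5 Bb5 E6 D5 B4 F#4

The Bb bass clarinet sounds a major ninth below written, so the written part must be a major ninth above concert — transpose each note up.
F4 gives G5
Ab4 gives Bb5
D5 gives E6
C4 gives D5
A3 gives B4
E3 gives F#4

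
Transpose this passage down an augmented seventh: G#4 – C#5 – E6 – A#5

An augmented seventh down from G#4 gives Ab3.
C#5 down an augmented seventh is Db4.
An augmented seventh down from E6 gives Fb5.
A#5 down an augmented seventh is Bb4.

Ab3 Db4 Fb5 Bb4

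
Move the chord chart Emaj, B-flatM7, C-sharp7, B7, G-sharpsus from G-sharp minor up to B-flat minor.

Gbmaj DbbM7 Eb7 Db7 Bbsus

G-sharp minor up to B-flat minor is a diminished third; each chord root moves by that interval while the quality stays the same.
Emaj: root E up a diminished third → Gb, giving Gbmaj.
B-flatM7: root B-flat up a diminished third → Dbb, giving DbbM7.
C-sharp7: root C-sharp up a diminished third → Eb, giving Eb7.
B7: root B up a diminished third → Db, giving Db7.
G-sharpsus: root G-sharp up a diminished third → Bb, giving Bbsus.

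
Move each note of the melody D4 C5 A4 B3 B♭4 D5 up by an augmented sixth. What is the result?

B#4 A#5 F##5 G##4 G#5 B#5

D4 up an augmented sixth is B#4.
C5 up an augmented sixth is A#5.
A4 up an augmented sixth is F##5.
B3: a sixth up reaches G, and 10 semitones makes it G##4.
An augmented sixth up from Bb4 gives G#5.
D5: a sixth up reaches B, and 10 semitones makes it B#5.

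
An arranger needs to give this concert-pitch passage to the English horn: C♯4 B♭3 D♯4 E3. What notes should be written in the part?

The English horn sounds a perfect fifth below written, so the written part must be a perfect fifth above concert — transpose each note up.
C#4 -> G#4
Bb3 -> F4
D#4 -> A#4
E3 -> B3

G#4 F4 A#4 B3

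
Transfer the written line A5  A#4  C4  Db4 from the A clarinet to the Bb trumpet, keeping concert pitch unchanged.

G#5 G##4 B3 C4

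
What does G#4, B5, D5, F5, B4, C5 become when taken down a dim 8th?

A diminished octave down from G#4 gives G##3.
A diminished octave down from B5 gives B#4.
D5 down a diminished octave is D#4.
F5 down a diminished octave is F#4.
A diminished octave down from B4 gives B#3.
C5 down a diminished octave is C#4.

G##3 B#4 D#4 F#4 B#3 C#4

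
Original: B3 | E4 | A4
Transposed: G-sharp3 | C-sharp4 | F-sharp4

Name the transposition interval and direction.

down a minor third

Take the first pair: B3 → G#3. B to G spans 3 letter names, so the interval is some kind of third.
G#3 to B3 is 3 semitones, which makes it a minor third; the second version is lower, so the direction is down.
Checking another pair — A4 → F#4 — gives the same interval.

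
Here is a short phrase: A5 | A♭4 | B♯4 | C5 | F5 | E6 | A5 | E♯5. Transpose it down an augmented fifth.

A5 becomes Db5
Ab4 becomes Dbb4
B#4 becomes E4
C5 becomes Fb4
F5 becomes Bbb4
E6 becomes Ab5
A5 becomes Db5
E#5 becomes A4

Db5 Dbb4 E4 Fb4 Bbb4 Ab5 Db5 A4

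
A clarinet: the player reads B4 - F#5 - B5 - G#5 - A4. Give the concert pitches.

Written C4 on the A clarinet sounds as A3, a minor third lower; apply that shift to every note.
B4 to G#4
F#5 to D#5
B5 to G#5
G#5 to E#5
A4 to F#4

G#4 D#5 G#5 E#5 F#4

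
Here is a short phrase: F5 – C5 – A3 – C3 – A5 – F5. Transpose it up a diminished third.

F5 → Abb5
C5 → Ebb5
A3 → Cb4
C3 → Ebb3
A5 → Cb6
F5 → Abb5

Abb5 Ebb5 Cb4 Ebb3 Cb6 Abb5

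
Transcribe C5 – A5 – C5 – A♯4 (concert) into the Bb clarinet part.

The Bb clarinet sounds a major second below written, so the written part must be a major second above concert — transpose each note up.
C5 -> D5
A5 -> B5
C5 -> D5
A#4 -> B#4

D5 B5 D5 B#4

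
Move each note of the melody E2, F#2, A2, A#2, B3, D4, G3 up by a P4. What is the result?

A2 B2 D3 D#3 E4 G4 C4

E2: a fourth up reaches A, and 5 semitones makes it A2.
F#2: a fourth up reaches B, and 5 semitones makes it B2.
A2: a fourth up reaches D, and 5 semitones makes it D3.
A#2 up a perfect fourth is D#3.
B3: a fourth up reaches E, and 5 semitones makes it E4.
D4: a fourth up reaches G, and 5 semitones makes it G4.
G3 up a perfect fourth is C4.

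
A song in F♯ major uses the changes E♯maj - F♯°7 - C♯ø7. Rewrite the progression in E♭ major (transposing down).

F♯ major down to E♭ major is an augmented second; each chord root moves by that interval while the quality stays the same.
E♯maj: root E♯ down an augmented second → D, giving Dmaj.
F♯°7: root F♯ down an augmented second → Eb, giving Eb°7.
C♯ø7: root C♯ down an augmented second → Bb, giving Bbø7.

Dmaj Eb°7 Bbø7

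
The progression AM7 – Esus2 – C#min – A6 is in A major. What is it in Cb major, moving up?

A major up to Cb major is a diminished third; each chord root moves by that interval while the quality stays the same.
AM7: root A up a diminished third → Cb, giving CbM7.
Esus2: root E up a diminished third → Gb, giving Gbsus2.
C#min: root C# up a diminished third → Eb, giving Ebmin.
A6: root A up a diminished third → Cb, giving Cb6.

CbM7 Gbsus2 Ebmin Cb6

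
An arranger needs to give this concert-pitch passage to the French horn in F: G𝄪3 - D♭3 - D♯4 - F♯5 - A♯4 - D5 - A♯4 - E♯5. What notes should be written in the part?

D##4 Ab3 A#4 C#6 E#5 A5 E#5 B#5

Written C4 sounds as F3 on the French horn in F, so concert pitches are written a perfect fifth up.
G##3 gives D##4
Db3 gives Ab3
D#4 gives A#4
F#5 gives C#6
A#4 gives E#5
D5 gives A5
A#4 gives E#5
E#5 gives B#5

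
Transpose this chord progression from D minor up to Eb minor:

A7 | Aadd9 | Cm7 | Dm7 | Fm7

D minor up to Eb minor is a minor second; each chord root moves by that interval while the quality stays the same.
A7: root A up a minor second → Bb, giving Bb7.
Aadd9: root A up a minor second → Bb, giving Bbadd9.
Cm7: root C up a minor second → Db, giving Dbm7.
Dm7: root D up a minor second → Eb, giving Ebm7.
Fm7: root F up a minor second → Gb, giving Gbm7.

Bb7 Bbadd9 Dbm7 Ebm7 Gbm7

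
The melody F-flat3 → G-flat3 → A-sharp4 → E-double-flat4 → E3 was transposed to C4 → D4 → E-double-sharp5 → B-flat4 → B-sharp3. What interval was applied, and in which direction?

up an augmented fifth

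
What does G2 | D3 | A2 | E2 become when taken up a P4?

C3 G3 D3 A2

G2 → C3
D3 → G3
A2 → D3
E2 → A2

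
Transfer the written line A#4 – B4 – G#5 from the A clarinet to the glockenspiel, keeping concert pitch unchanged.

First find concert pitch: the A clarinet sounds a minor third below written, so A#4 B4 G#5 sounds F##4 G#4 E#5.
Then write for glockenspiel: it sounds a perfect fifteenth above written, so the part must be a perfect fifteenth below concert.
F##4 → F##2
G#4 → G#2
E#5 → E#3

F##2 G#2 E#3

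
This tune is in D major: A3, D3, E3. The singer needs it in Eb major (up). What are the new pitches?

Bb3 Eb3 F3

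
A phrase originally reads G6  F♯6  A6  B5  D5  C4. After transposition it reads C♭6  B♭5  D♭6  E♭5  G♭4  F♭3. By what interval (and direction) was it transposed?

From G6 to Cb6 is 5 letter names — a fifth of some quality.
Cb6 to G6 is 8 semitones, which makes it an augmented fifth; the second version is lower, so the direction is down.
Checking another pair — C4 → Fb3 — gives the same interval.

down an augmented fifth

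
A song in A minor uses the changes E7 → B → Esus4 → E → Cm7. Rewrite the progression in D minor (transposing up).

A7 E Asus4 A Fm7

A minor up to D minor is a perfect fourth; each chord root moves by that interval while the quality stays the same.
E7: root E up a perfect fourth → A, giving A7.
B: root B up a perfect fourth → E, giving E.
Esus4: root E up a perfect fourth → A, giving Asus4.
E: root E up a perfect fourth → A, giving A.
Cm7: root C up a perfect fourth → F, giving Fm7.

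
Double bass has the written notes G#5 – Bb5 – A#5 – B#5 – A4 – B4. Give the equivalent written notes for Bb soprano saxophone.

First find concert pitch: the double bass sounds a perfect octave below written, so G#5 Bb5 A#5 B#5 A4 B4 sounds G#4 Bb4 A#4 B#4 A3 B3.
Then write for Bb soprano saxophone: it sounds a major second below written, so the part must be a major second above concert.
G#4 → A#4
Bb4 → C5
A#4 → B#4
B#4 → C##5
A3 → B3
B3 → C#4

A#4 C5 B#4 C##5 B3 C#4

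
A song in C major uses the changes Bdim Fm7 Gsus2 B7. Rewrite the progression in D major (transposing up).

C#dim Gm7 Asus2 C#7

C major up to D major is a major second; each chord root moves by that interval while the quality stays the same.
Bdim: root B up a major second → C#, giving C#dim.
Fm7: root F up a major second → G, giving Gm7.
Gsus2: root G up a major second → A, giving Asus2.
B7: root B up a major second → C#, giving C#7.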